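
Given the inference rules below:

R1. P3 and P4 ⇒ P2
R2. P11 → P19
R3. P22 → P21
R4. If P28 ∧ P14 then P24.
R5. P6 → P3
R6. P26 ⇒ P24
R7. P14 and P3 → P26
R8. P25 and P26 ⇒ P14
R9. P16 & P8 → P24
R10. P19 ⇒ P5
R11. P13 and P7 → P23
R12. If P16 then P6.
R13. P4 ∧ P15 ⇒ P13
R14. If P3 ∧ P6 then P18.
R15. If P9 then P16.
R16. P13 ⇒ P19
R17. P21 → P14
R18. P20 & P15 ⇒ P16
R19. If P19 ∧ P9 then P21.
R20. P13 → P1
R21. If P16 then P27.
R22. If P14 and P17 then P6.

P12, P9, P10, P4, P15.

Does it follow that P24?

Yes

P13  (by R13: P4, P15)
P16  (by R15: P9)
P19  (by R16: P13)
P21  (by R19: P19, P9)
P6  (by R12: P16)
P14  (by R17: P21)
P3  (by R5: P6)
P26  (by R7: P14, P3)
P24  (by R6: P26)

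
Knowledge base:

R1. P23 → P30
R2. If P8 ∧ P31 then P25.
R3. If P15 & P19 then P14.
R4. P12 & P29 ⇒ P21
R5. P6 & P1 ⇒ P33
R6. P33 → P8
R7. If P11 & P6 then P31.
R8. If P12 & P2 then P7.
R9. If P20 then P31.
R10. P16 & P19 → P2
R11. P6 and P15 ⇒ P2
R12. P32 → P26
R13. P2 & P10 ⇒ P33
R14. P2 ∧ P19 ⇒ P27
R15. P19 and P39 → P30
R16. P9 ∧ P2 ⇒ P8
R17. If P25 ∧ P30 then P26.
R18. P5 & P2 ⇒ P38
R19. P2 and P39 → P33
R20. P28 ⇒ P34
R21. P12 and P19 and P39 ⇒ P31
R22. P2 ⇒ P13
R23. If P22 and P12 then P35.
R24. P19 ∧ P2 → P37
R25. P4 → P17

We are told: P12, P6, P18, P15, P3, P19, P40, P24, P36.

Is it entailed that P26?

No

Forward chaining from the given facts derives: P14, P2, P27, P13, P37, P7.
Rules concluding P26: R12 needs P32; R17 needs P25 — none of these are established.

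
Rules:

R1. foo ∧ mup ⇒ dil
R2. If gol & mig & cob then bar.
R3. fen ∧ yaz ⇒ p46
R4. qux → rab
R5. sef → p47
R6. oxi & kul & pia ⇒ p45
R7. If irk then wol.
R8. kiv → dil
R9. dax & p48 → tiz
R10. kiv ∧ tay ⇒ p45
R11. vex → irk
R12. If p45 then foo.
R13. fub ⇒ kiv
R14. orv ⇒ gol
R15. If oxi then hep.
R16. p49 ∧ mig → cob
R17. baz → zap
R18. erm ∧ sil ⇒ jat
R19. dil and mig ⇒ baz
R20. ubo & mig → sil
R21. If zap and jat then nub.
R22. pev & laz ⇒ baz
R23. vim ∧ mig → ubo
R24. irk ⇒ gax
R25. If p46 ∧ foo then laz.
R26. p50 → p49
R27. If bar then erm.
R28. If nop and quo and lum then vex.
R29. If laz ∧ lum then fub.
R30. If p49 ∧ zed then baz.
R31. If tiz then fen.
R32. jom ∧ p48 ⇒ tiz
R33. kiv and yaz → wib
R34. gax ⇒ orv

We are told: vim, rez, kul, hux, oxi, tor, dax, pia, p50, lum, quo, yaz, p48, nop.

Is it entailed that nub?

No

Forward chaining from the given facts derives: p45, tiz, foo, hep, p49, vex, fen, p46, irk, gax, laz, fub, orv, wol, kiv, gol, wib, dil.
The only rule concluding nub is R21, which needs zap; that is never established.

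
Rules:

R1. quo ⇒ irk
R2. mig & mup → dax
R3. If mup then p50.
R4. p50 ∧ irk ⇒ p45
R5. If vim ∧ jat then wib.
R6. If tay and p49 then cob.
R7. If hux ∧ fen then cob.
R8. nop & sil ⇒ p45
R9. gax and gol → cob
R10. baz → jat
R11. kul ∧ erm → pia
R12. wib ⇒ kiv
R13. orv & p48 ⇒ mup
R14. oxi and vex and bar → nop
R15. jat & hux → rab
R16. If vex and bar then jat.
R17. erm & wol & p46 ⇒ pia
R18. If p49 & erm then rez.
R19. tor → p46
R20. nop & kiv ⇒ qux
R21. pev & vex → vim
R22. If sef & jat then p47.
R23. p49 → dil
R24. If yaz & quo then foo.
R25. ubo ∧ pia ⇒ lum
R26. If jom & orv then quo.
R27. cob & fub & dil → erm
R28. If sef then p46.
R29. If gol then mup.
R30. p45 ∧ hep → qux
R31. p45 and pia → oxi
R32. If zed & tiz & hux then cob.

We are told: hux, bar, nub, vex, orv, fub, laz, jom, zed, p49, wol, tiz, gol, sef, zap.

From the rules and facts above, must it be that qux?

No

Forward chaining from the given facts derives: jat, p47, dil, quo, p46, mup, cob, irk, p50, p45, rab, erm, pia, rez, oxi, nop.
Rules concluding qux: R20 needs kiv; R30 needs hep — none of these are established.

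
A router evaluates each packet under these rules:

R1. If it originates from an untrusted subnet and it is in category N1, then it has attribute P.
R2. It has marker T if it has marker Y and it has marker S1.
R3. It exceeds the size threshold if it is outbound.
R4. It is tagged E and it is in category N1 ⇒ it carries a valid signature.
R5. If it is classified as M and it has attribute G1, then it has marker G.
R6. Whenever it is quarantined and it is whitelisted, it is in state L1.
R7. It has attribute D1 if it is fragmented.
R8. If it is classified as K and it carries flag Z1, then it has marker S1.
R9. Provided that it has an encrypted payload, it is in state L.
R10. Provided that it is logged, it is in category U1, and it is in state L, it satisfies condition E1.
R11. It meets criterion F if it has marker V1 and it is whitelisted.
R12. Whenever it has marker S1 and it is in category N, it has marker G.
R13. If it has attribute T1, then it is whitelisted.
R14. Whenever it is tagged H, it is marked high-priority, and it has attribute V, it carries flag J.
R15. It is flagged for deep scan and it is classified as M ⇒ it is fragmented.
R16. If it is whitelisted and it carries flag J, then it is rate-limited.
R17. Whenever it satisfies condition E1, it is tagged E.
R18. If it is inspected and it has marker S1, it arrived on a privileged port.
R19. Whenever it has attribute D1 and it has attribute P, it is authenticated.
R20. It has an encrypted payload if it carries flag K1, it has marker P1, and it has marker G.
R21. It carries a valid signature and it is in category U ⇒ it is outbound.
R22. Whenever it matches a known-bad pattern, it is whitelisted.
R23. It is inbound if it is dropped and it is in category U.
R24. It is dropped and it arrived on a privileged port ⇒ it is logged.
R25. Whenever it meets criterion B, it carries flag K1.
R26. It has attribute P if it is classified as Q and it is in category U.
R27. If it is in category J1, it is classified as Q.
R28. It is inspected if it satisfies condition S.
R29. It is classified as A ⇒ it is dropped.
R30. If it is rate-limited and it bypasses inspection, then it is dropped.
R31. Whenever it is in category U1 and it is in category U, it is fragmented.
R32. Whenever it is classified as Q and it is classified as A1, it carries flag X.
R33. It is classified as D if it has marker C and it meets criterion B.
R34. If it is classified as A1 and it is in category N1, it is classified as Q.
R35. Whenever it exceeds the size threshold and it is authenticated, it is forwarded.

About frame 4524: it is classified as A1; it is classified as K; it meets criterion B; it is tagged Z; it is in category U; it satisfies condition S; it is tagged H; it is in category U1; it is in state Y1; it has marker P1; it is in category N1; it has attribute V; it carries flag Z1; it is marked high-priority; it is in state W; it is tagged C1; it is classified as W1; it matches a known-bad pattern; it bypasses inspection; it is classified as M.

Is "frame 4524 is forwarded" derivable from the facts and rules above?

Forward chaining from the given facts derives: has marker S1, carries flag J, is whitelisted, carries flag K1, is inspected, is fragmented, is classified as Q, has attribute D1, is rate-limited, arrived on a privileged port, has attribute P, is dropped, carries flag X, is authenticated, is inbound, is logged.
The only rule concluding "it is forwarded" is R35, which needs "it exceeds the size threshold"; that is never established.

No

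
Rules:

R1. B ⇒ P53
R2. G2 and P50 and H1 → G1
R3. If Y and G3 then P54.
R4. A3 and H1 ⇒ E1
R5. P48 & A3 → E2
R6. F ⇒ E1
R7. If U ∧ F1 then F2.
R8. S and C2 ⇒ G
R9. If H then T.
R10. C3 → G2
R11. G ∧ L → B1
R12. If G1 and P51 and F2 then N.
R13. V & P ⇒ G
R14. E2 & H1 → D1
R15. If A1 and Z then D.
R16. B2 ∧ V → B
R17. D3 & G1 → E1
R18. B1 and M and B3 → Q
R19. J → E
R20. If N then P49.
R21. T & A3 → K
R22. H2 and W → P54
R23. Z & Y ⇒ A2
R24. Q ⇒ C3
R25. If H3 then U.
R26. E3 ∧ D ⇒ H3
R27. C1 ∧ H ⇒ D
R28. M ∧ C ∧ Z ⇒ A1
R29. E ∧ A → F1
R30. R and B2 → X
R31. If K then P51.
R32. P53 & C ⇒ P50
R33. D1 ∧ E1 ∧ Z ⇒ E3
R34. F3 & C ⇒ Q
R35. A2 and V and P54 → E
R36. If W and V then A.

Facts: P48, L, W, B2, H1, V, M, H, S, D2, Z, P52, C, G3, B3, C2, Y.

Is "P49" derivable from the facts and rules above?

No

Forward chaining from the given facts derives: P54, G, T, B1, B, Q, A2, C3, A1, E, A, P53, G2, D, F1, P50, G1.
The only rule concluding P49 is R20, which needs N; that is never established.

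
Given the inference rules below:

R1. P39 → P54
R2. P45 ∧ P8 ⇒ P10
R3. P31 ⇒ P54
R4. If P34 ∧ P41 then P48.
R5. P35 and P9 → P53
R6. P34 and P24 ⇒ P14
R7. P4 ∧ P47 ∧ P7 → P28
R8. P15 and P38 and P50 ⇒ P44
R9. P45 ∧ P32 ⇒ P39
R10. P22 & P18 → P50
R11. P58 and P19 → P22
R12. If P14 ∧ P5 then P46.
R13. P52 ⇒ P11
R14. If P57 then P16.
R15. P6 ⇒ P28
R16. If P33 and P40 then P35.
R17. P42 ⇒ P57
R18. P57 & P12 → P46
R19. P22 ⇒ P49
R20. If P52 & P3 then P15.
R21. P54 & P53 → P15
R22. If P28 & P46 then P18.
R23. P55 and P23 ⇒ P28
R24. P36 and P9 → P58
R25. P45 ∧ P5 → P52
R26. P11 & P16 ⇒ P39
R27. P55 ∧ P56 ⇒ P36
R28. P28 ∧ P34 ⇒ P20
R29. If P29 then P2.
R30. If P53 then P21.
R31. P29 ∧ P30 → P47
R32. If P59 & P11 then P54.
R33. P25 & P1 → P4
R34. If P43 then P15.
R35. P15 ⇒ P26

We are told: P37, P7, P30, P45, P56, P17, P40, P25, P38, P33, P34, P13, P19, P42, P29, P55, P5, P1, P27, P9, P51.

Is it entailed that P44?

Forward chaining from the given facts derives: P35, P57, P52, P36, P2, P47, P4, P53, P28, P11, P16, P58, P39, P20, P21, P54, P22, P49, P15, P26.
The only rule concluding P44 is R8, which needs P50; that is never established.

No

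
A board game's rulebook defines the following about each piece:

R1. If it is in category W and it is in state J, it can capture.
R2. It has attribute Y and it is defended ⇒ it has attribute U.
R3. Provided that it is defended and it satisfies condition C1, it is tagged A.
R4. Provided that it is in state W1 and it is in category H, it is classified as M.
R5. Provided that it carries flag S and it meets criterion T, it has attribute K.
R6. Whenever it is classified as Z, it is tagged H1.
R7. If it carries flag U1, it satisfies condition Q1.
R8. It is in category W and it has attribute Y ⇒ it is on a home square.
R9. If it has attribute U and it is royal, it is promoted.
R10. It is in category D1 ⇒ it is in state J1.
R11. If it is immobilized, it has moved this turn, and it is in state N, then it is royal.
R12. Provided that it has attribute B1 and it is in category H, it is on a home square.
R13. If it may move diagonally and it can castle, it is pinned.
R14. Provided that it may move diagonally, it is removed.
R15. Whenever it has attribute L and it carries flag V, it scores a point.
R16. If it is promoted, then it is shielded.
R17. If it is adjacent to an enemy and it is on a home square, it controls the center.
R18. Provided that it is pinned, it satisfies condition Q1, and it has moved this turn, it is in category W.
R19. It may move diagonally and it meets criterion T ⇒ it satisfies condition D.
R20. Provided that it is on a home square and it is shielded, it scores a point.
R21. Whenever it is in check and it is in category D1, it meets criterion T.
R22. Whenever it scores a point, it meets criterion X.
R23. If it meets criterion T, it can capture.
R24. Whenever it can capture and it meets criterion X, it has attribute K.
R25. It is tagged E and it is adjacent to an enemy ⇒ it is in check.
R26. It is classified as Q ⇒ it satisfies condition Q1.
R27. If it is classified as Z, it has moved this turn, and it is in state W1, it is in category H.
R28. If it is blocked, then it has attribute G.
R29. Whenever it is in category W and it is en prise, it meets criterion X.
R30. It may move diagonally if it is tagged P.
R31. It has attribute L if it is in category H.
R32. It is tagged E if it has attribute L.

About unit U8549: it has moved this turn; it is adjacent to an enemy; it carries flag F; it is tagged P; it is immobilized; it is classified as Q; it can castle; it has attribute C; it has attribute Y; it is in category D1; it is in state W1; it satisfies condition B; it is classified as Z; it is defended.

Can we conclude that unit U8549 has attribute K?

No

Forward chaining from the given facts derives: has attribute U, is tagged H1, is in state J1, satisfies condition Q1, is in category H, may move diagonally, has attribute L, is tagged E, is classified as M, is pinned, is removed, is in category W, is in check, is on a home square, controls the center, meets criterion T, can capture, satisfies condition D.
Rules concluding "it has attribute K": R5 needs "it carries flag S"; R24 needs "it meets criterion X" — none of these are established.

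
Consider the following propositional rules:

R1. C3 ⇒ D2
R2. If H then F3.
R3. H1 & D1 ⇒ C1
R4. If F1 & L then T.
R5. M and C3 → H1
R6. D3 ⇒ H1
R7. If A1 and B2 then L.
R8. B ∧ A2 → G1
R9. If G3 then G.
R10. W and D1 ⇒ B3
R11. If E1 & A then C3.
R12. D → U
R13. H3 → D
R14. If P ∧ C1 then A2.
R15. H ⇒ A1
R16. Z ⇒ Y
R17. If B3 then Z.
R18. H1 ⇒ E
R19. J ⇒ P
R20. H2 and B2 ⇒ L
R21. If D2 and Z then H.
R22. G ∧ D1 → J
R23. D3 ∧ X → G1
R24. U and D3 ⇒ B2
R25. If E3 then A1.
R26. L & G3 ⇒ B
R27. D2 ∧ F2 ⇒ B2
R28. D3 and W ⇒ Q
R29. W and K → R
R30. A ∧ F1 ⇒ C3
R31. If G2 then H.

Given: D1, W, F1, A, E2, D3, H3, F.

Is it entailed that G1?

Forward chaining from the given facts derives: H1, B3, D, Z, E, Q, C3, D2, C1, U, Y, H, B2, F3, A1, L, T.
Rules concluding G1: R8 needs B; R23 needs X — none of these are established.

No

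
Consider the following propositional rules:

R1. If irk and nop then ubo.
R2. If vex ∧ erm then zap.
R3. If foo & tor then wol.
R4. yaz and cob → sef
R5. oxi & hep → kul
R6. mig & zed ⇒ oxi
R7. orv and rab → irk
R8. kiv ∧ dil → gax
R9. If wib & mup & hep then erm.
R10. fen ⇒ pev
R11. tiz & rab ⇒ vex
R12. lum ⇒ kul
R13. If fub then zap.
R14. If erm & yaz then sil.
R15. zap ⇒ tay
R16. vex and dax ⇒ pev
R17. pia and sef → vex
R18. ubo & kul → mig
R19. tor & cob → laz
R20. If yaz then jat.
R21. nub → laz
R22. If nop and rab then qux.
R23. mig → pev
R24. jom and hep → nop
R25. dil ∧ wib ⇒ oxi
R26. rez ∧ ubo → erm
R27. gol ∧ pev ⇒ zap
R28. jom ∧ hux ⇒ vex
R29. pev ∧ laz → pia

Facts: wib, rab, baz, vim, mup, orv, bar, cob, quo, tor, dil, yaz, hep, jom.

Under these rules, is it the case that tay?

sef  (by R4: yaz, cob)
irk  (by R7: orv, rab)
erm  (by R9: wib, mup, hep)
laz  (by R19: tor, cob)
nop  (by R24: jom, hep)
oxi  (by R25: dil, wib)
ubo  (by R1: irk, nop)
kul  (by R5: oxi, hep)
mig  (by R18: ubo, kul)
pev  (by R23: mig)
pia  (by R29: pev, laz)
vex  (by R17: pia, sef)
zap  (by R2: vex, erm)
tay  (by R15: zap)

Yes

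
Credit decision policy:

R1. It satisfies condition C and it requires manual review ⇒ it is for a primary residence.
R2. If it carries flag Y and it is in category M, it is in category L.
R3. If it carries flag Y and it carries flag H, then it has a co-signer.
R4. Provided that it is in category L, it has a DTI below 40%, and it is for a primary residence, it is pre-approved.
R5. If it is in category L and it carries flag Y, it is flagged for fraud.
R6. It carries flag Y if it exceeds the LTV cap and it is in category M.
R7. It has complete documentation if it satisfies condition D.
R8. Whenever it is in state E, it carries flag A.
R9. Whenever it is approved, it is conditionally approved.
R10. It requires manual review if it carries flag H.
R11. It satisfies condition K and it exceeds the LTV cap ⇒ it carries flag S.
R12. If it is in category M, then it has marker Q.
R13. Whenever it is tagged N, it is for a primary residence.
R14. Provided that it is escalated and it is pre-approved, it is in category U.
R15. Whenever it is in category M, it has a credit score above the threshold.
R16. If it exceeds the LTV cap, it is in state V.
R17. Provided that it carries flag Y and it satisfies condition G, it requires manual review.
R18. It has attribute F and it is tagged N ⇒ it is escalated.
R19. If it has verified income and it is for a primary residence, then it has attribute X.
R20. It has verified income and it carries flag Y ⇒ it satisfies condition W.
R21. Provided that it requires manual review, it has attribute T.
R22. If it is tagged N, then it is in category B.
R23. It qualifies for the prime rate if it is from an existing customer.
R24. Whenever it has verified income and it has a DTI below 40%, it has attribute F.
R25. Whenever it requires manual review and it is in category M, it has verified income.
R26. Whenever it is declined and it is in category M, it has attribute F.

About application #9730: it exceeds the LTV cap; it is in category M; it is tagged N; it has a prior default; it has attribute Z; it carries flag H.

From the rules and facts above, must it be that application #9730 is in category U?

Forward chaining from the given facts derives: carries flag Y, requires manual review, has marker Q, is for a primary residence, has a credit score above the threshold, is in state V, has attribute T, is in category B, has verified income, is in category L, has a co-signer, is flagged for fraud, has attribute X, satisfies condition W.
The only rule concluding "it is in category U" is R14, which needs "it is escalated"; that is never established.

No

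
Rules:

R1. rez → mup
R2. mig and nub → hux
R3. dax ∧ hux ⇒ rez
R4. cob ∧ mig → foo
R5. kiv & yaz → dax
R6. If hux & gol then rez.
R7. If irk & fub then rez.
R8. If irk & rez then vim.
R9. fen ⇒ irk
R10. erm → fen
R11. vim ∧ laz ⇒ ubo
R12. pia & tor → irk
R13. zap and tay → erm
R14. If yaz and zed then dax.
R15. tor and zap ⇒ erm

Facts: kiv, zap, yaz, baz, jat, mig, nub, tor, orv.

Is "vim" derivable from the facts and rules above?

Yes

hux  (by R2: mig, nub)
dax  (by R5: kiv, yaz)
erm  (by R15: tor, zap)
rez  (by R3: dax, hux)
fen  (by R10: erm)
irk  (by R9: fen)
vim  (by R8: irk, rez)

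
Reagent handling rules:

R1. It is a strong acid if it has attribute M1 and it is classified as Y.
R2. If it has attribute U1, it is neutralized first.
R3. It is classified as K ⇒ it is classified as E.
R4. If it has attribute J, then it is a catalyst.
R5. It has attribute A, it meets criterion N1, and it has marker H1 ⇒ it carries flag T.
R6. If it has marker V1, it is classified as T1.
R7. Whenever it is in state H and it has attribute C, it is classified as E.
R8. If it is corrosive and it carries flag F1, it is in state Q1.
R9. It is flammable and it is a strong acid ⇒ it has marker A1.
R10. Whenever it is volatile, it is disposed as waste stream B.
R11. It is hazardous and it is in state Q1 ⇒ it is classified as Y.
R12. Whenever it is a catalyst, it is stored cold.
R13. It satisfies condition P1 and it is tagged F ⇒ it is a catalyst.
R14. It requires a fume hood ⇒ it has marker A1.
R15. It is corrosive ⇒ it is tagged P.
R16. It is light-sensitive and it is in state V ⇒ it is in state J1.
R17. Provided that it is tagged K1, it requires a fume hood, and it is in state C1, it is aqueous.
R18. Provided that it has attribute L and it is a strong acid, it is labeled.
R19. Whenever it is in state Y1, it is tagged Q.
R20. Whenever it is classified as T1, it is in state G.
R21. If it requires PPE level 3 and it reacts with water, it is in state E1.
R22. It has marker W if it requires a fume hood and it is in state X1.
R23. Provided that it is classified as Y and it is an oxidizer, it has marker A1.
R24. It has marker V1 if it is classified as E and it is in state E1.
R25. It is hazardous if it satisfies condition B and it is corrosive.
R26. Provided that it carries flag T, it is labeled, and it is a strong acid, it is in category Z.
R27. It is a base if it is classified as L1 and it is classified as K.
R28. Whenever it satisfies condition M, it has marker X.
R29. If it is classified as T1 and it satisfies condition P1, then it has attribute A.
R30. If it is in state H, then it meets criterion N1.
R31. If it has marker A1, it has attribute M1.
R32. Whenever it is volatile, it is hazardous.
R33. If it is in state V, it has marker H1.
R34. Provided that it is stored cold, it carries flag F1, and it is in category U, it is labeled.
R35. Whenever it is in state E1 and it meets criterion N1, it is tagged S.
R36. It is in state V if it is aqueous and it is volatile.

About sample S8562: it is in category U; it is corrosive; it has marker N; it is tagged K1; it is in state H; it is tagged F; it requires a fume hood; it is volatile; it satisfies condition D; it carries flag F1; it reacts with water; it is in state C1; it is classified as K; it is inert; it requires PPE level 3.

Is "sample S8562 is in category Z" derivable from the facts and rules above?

Forward chaining from the given facts derives: is classified as E, is in state Q1, is disposed as waste stream B, has marker A1, is tagged P, is aqueous, is in state E1, has marker V1, meets criterion N1, has attribute M1, is hazardous, is tagged S, is in state V, is classified as T1, is classified as Y, is in state G, has marker H1, is a strong acid.
The only rule concluding "it is in category Z" is R26, which needs "it carries flag T"; that is never established.

No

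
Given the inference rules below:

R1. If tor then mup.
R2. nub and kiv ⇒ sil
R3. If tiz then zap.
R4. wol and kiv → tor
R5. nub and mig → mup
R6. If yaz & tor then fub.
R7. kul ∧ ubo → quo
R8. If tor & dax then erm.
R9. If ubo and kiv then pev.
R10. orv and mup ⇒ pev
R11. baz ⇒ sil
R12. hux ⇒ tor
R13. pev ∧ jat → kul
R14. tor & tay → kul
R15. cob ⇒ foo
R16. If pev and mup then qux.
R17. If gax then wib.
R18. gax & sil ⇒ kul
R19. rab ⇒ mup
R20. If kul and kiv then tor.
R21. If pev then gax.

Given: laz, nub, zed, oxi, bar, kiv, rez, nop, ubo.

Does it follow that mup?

sil  (by R2: nub, kiv)
pev  (by R9: ubo, kiv)
gax  (by R21: pev)
kul  (by R18: gax, sil)
tor  (by R20: kul, kiv)
mup  (by R1: tor)

Yes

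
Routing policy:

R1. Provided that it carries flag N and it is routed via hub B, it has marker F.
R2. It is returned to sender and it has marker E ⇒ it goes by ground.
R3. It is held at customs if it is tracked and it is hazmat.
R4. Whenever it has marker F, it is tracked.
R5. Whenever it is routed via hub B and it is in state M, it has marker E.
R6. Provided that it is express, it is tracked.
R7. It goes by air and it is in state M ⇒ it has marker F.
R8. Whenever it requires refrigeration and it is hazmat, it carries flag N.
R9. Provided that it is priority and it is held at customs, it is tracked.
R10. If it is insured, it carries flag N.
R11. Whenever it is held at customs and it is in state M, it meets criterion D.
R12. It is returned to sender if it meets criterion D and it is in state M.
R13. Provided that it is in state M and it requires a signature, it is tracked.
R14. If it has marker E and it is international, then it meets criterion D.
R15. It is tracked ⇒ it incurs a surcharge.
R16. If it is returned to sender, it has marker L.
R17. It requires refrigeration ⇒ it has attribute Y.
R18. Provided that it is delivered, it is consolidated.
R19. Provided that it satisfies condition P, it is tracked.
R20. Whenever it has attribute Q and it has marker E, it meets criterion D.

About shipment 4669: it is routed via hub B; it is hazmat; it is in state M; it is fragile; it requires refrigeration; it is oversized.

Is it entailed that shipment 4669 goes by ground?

Yes

By R5 (it is routed via hub B, it is in state M): it has marker E.
By R8 (it requires refrigeration, it is hazmat): it carries flag N.
By R1 (it carries flag N, it is routed via hub B): it has marker F.
By R4 (it has marker F): it is tracked.
By R3 (it is tracked, it is hazmat): it is held at customs.
By R11 (it is held at customs, it is in state M): it meets criterion D.
By R12 (it meets criterion D, it is in state M): it is returned to sender.
By R2 (it is returned to sender, it has marker E): it goes by ground.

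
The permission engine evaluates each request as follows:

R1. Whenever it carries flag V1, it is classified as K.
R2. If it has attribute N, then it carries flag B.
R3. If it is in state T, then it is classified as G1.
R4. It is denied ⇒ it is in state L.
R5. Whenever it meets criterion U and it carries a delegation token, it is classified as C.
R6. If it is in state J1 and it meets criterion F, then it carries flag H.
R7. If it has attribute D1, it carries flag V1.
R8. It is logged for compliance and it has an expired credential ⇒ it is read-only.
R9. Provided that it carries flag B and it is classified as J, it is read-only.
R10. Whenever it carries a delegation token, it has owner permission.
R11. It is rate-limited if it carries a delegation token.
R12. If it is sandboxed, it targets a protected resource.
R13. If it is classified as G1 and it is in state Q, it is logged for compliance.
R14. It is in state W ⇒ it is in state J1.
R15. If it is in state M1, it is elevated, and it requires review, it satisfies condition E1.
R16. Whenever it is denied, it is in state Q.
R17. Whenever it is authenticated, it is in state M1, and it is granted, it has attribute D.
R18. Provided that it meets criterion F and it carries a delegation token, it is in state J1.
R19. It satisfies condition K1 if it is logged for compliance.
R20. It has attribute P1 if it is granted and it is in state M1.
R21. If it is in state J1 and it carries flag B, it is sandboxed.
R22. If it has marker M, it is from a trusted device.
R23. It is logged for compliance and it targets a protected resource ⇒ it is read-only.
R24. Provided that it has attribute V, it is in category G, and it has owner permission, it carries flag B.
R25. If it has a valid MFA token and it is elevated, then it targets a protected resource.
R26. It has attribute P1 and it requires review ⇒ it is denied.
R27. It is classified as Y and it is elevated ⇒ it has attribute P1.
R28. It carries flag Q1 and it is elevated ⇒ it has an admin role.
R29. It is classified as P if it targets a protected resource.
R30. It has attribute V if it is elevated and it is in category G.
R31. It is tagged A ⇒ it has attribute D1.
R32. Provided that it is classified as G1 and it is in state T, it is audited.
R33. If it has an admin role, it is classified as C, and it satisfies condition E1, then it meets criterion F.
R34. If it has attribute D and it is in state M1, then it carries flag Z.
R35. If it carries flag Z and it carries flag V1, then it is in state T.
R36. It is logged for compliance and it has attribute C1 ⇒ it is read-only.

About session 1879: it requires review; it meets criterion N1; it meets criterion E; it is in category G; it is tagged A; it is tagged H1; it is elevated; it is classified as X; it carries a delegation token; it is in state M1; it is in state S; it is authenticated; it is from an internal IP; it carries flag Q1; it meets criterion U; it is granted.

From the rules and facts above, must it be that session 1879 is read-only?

By R5 (it meets criterion U, it carries a delegation token): it is classified as C.
By R10 (it carries a delegation token): it has owner permission.
By R15 (it is in state M1, it is elevated, it requires review): it satisfies condition E1.
By R17 (it is authenticated, it is in state M1, it is granted): it has attribute D.
By R20 (it is granted, it is in state M1): it has attribute P1.
By R26 (it has attribute P1, it requires review): it is denied.
By R28 (it carries flag Q1, it is elevated): it has an admin role.
By R30 (it is elevated, it is in category G): it has attribute V.
By R31 (it is tagged A): it has attribute D1.
By R33 (it has an admin role, it is classified as C, it satisfies condition E1): it meets criterion F.
By R34 (it has attribute D, it is in state M1): it carries flag Z.
By R7 (it has attribute D1): it carries flag V1.
By R16 (it is denied): it is in state Q.
By R18 (it meets criterion F, it carries a delegation token): it is in state J1.
By R24 (it has attribute V, it is in category G, it has owner permission): it carries flag B.
By R35 (it carries flag Z, it carries flag V1): it is in state T.
By R3 (it is in state T): it is classified as G1.
By R13 (it is classified as G1, it is in state Q): it is logged for compliance.
By R21 (it is in state J1, it carries flag B): it is sandboxed.
By R12 (it is sandboxed): it targets a protected resource.
By R23 (it is logged for compliance, it targets a protected resource): it is read-only.

Yes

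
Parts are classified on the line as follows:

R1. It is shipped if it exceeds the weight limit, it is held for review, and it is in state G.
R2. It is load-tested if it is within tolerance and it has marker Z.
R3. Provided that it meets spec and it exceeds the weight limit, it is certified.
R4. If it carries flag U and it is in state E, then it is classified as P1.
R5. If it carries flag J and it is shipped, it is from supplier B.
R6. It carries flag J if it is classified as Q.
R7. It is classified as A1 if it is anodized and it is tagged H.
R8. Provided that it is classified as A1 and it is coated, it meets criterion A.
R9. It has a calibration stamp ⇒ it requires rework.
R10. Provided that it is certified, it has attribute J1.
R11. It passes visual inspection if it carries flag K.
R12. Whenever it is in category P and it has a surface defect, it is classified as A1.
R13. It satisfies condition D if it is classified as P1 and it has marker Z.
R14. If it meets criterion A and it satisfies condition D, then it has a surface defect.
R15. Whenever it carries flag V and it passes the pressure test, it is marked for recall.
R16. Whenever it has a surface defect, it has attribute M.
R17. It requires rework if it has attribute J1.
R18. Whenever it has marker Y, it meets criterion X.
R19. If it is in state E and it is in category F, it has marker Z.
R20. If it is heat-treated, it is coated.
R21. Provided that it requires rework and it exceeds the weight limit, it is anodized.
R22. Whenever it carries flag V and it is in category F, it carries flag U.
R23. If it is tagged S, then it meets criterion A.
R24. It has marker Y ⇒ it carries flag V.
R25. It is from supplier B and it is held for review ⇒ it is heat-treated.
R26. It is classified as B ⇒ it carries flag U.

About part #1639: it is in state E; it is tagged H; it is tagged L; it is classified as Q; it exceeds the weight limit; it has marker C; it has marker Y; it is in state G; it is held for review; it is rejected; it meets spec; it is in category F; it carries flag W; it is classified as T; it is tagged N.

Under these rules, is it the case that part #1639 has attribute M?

Yes

By R1 (it exceeds the weight limit, it is held for review, it is in state G): it is shipped.
By R3 (it meets spec, it exceeds the weight limit): it is certified.
By R6 (it is classified as Q): it carries flag J.
By R10 (it is certified): it has attribute J1.
By R17 (it has attribute J1): it requires rework.
By R19 (it is in state E, it is in category F): it has marker Z.
By R21 (it requires rework, it exceeds the weight limit): it is anodized.
By R24 (it has marker Y): it carries flag V.
By R5 (it carries flag J, it is shipped): it is from supplier B.
By R7 (it is anodized, it is tagged H): it is classified as A1.
By R22 (it carries flag V, it is in category F): it carries flag U.
By R25 (it is from supplier B, it is held for review): it is heat-treated.
By R4 (it carries flag U, it is in state E): it is classified as P1.
By R13 (it is classified as P1, it has marker Z): it satisfies condition D.
By R20 (it is heat-treated): it is coated.
By R8 (it is classified as A1, it is coated): it meets criterion A.
By R14 (it meets criterion A, it satisfies condition D): it has a surface defect.
By R16 (it has a surface defect): it has attribute M.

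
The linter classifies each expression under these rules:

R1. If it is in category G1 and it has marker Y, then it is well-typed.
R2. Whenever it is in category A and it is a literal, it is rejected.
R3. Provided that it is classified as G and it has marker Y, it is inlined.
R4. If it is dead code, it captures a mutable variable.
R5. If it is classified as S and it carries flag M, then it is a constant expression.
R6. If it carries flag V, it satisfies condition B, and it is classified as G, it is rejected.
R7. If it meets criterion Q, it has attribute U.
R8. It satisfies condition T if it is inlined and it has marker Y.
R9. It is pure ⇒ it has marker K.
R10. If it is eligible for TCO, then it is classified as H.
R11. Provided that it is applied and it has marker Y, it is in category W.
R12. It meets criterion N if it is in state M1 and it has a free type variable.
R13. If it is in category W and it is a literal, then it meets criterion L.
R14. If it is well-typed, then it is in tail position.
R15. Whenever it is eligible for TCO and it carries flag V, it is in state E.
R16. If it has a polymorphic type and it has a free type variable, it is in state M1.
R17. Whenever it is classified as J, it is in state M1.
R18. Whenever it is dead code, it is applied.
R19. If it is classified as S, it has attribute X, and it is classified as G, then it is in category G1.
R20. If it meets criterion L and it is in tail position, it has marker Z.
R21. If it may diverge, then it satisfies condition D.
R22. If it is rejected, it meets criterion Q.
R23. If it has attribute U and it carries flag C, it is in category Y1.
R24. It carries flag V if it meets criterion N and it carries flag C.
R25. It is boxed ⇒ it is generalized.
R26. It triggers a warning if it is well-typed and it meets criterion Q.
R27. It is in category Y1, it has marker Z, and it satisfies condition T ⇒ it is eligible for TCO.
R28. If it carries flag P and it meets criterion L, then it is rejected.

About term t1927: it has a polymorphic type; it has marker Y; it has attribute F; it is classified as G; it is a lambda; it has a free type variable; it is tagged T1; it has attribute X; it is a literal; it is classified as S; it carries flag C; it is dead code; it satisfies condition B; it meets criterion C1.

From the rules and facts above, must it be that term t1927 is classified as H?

By R3 (it is classified as G, it has marker Y): it is inlined.
By R8 (it is inlined, it has marker Y): it satisfies condition T.
By R16 (it has a polymorphic type, it has a free type variable): it is in state M1.
By R18 (it is dead code): it is applied.
By R19 (it is classified as S, it has attribute X, it is classified as G): it is in category G1.
By R1 (it is in category G1, it has marker Y): it is well-typed.
By R11 (it is applied, it has marker Y): it is in category W.
By R12 (it is in state M1, it has a free type variable): it meets criterion N.
By R13 (it is in category W, it is a literal): it meets criterion L.
By R14 (it is well-typed): it is in tail position.
By R20 (it meets criterion L, it is in tail position): it has marker Z.
By R24 (it meets criterion N, it carries flag C): it carries flag V.
By R6 (it carries flag V, it satisfies condition B, it is classified as G): it is rejected.
By R22 (it is rejected): it meets criterion Q.
By R7 (it meets criterion Q): it has attribute U.
By R23 (it has attribute U, it carries flag C): it is in category Y1.
By R27 (it is in category Y1, it has marker Z, it satisfies condition T): it is eligible for TCO.
By R10 (it is eligible for TCO): it is classified as H.

Yes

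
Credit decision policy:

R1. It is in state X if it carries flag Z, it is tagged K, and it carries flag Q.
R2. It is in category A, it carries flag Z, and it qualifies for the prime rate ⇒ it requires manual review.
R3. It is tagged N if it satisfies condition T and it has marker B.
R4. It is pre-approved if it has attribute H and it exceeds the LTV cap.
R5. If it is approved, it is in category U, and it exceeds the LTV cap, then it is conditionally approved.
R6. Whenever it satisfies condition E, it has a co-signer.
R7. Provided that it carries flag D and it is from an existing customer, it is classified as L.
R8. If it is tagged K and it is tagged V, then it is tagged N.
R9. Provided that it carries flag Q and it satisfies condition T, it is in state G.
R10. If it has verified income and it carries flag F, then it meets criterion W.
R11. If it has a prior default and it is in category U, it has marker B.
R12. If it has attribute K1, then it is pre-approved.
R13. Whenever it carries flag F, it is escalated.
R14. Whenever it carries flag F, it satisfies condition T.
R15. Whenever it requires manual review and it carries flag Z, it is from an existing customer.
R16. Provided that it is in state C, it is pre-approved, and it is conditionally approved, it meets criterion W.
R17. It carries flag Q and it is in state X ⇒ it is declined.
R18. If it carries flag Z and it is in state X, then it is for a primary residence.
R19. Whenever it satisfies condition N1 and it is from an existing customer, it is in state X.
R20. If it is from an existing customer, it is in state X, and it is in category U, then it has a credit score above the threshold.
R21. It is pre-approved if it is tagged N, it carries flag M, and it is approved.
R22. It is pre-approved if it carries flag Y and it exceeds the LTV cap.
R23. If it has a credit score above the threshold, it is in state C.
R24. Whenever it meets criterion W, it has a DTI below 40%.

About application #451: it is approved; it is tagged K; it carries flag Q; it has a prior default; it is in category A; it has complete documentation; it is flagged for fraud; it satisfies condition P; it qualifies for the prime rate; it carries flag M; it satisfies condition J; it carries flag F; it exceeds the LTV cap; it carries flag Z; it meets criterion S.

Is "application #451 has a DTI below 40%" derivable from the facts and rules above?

Forward chaining from the given facts derives: is in state X, requires manual review, is escalated, satisfies condition T, is from an existing customer, is declined, is for a primary residence, is in state G.
The only rule concluding "it has a DTI below 40%" is R24, which needs "it meets criterion W"; that is never established.

No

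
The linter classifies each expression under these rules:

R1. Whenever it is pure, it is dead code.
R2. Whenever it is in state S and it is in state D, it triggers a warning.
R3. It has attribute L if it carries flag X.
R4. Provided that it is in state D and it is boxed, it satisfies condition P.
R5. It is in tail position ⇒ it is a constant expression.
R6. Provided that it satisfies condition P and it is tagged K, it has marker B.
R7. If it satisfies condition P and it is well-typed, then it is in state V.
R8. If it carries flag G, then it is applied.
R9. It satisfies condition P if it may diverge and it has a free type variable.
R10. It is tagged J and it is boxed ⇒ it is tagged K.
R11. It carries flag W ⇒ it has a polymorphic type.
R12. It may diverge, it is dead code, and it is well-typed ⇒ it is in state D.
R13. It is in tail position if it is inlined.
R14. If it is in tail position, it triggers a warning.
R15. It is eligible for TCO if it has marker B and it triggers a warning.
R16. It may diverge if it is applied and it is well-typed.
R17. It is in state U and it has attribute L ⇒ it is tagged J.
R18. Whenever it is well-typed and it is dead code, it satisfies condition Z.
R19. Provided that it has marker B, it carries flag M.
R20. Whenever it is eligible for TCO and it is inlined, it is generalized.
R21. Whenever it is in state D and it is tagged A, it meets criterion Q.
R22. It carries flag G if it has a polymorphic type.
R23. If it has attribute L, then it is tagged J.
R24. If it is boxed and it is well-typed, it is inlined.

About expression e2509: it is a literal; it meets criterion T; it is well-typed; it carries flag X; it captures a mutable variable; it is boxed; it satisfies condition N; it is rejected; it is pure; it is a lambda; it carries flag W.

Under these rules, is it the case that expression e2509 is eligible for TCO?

Yes

By R1 (it is pure): it is dead code.
By R3 (it carries flag X): it has attribute L.
By R11 (it carries flag W): it has a polymorphic type.
By R22 (it has a polymorphic type): it carries flag G.
By R23 (it has attribute L): it is tagged J.
By R24 (it is boxed, it is well-typed): it is inlined.
By R8 (it carries flag G): it is applied.
By R10 (it is tagged J, it is boxed): it is tagged K.
By R13 (it is inlined): it is in tail position.
By R14 (it is in tail position): it triggers a warning.
By R16 (it is applied, it is well-typed): it may diverge.
By R12 (it may diverge, it is dead code, it is well-typed): it is in state D.
By R4 (it is in state D, it is boxed): it satisfies condition P.
By R6 (it satisfies condition P, it is tagged K): it has marker B.
By R15 (it has marker B, it triggers a warning): it is eligible for TCO.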